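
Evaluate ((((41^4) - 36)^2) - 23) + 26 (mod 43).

(41)^4 ≡ 16 (mod 43)
16 - 36 = -20 ≡ 23 (mod 43)
(23)^2 ≡ 13 (mod 43)
13 - 23 = -10 ≡ 33 (mod 43)
33 + 26 = 59 ≡ 16 (mod 43)

16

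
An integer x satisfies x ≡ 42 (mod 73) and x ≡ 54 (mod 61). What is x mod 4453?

115

73⁻¹ mod 61: 73*56 ≡ 1 (mod 61), so 73⁻¹ ≡ 56.
x = 42 + 73*((54 − 42)*56 mod 61) = 42 + 73*1 = 115.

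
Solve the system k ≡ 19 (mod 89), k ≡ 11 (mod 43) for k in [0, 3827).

89⁻¹ mod 43: 89*29 ≡ 1 (mod 43), so 89⁻¹ ≡ 29.
k = 19 + 89*((11 − 19)*29 mod 43) = 19 + 89*26 = 2333.
Check: 2333 mod 89 = 19, 2333 mod 43 = 11. ✓

2333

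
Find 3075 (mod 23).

16

3075 = 133·23 + 16, so 3075 ≡ 16 (mod 23).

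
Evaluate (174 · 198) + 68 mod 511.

283

174 · 198 = 34452 ≡ 215 (mod 511)
215 + 68 = 283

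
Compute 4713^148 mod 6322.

4713^1 ≡ 4713 (mod 6322)
4713^2 ≡ 4713^2 = 22212369 ≡ 3183 (mod 6322)
4713^4 ≡ 3183^2 = 10131489 ≡ 3645 (mod 6322)
4713^8 ≡ 3645^2 = 13286025 ≡ 3503 (mod 6322)
4713^16 ≡ 3503^2 = 12271009 ≡ 7 (mod 6322)
4713^32 ≡ 7^2 = 49 (mod 6322)
4713^64 ≡ 49^2 = 2401 (mod 6322)
4713^128 ≡ 2401^2 = 5764801 ≡ 5459 (mod 6322)
4713^148 = 4713^128 * 4713^16 * 4713^4 ≡ 5459 * 7 * 3645 (mod 6322).
Accumulate the product:
5459 * 7 = 38213 ≡ 281
281 * 3645 = 1024245 ≡ 81

81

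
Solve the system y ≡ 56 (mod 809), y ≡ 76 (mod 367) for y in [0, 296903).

809⁻¹ mod 367: 809*230 ≡ 1 (mod 367), so 809⁻¹ ≡ 230.
y = 56 + 809*((76 − 56)*230 mod 367) = 56 + 809*196 = 158620.

158620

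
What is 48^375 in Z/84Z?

375 in binary is 101110111, i.e. 375 = 256 + 64 + 32 + 16 + 4 + 2 + 1.
48^1 ≡ 48 (mod 84)
48^2 ≡ 48^2 = 2304 ≡ 36 (mod 84)
48^4 ≡ 36^2 = 1296 ≡ 36 (mod 84)
48^8 ≡ 36^2 = 1296 ≡ 36 (mod 84)
48^16 ≡ 36^2 = 1296 ≡ 36 (mod 84)
48^32 ≡ 36^2 = 1296 ≡ 36 (mod 84)
48^64 ≡ 36^2 = 1296 ≡ 36 (mod 84)
48^128 ≡ 36^2 = 1296 ≡ 36 (mod 84)
48^256 ≡ 36^2 = 1296 ≡ 36 (mod 84)
48^375 = 48^256 · 48^64 · 48^32 · 48^16 · 48^4 · 48^2 · 48^1 ≡ 36 · 36 · 36 · 36 · 36 · 36 · 48 (mod 84).
Accumulate the product:
36 · 36 = 1296 ≡ 36
36 · 36 = 1296 ≡ 36
36 · 36 = 1296 ≡ 36
36 · 36 = 1296 ≡ 36
36 · 36 = 1296 ≡ 36
36 · 48 = 1728 ≡ 48

48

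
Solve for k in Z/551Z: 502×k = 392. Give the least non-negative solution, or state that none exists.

543

gcd(502, 551) = 1, so a unique solution mod 551 exists.
502⁻¹ ≡ 506 (mod 551).
k ≡ 506×392 ≡ 543 (mod 551).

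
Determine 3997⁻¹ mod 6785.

Run the extended Euclidean algorithm:
6785 = 1×3997 + 2788
3997 = 1×2788 + 1209
2788 = 2×1209 + 370
1209 = 3×370 + 99
370 = 3×99 + 73
99 = 1×73 + 26
73 = 2×26 + 21
26 = 1×21 + 5
21 = 4×5 + 1
5 = 5×1 + 0
gcd(3997, 6785) = 1, so the inverse exists.
Back-substitute for 1:
1 = 1×21 − 4×5
  = −4×26 + 5×21
  = 5×73 − 14×26
  = −14×99 + 19×73
  = 19×370 − 71×99
  = −71×1209 + 232×370
  = 232×2788 − 535×1209
  = −535×3997 + 767×2788
  = 767×6785 − 1302×3997
So 3997⁻¹ ≡ −1302 ≡ 5483 (mod 6785).

5483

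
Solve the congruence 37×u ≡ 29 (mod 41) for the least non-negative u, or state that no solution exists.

gcd(37, 41) = 1, so a unique solution mod 41 exists.
37⁻¹ ≡ 10 (mod 41).
u ≡ 10×29 ≡ 3 (mod 41).

3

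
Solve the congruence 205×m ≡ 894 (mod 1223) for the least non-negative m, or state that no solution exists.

gcd(205, 1223) = 1, so a unique solution mod 1223 exists.
205⁻¹ ≡ 525 (mod 1223).
m ≡ 525×894 ≡ 941 (mod 1223).

941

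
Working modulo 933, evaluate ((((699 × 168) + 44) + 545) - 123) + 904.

311

699 × 168 = 117432 ≡ 807 (mod 933)
807 + 44 = 851
851 + 545 = 1396 ≡ 463 (mod 933)
463 - 123 = 340
340 + 904 = 1244 ≡ 311 (mod 933)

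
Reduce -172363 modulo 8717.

1977

-172363 = -20·8717 + 1977, so -172363 ≡ 1977 (mod 8717).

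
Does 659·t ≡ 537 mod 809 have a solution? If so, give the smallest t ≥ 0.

gcd(659, 809) = 1, so a unique solution mod 809 exists.
659⁻¹ ≡ 480 (mod 809).
t ≡ 480·537 ≡ 498 (mod 809).

498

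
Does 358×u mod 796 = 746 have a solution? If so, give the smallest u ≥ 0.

51

gcd(358, 796) = 2, and 2 | 746, so solutions exist.
Divide through by 2: 179×u ≡ 373 (mod 398).
179⁻¹ ≡ 189 (mod 398).
u ≡ 189×373 ≡ 51 (mod 398).
The smallest non-negative solution is u = 51.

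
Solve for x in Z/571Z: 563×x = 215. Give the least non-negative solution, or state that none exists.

gcd(563, 571) = 1, so a unique solution mod 571 exists.
563⁻¹ ≡ 214 (mod 571).
x ≡ 214×215 ≡ 330 (mod 571).

330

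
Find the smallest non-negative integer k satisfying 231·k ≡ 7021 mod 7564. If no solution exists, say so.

3927

gcd(231, 7564) = 1, so a unique solution mod 7564 exists.
231⁻¹ ≡ 1539 (mod 7564).
k ≡ 1539·7021 ≡ 3927 (mod 7564).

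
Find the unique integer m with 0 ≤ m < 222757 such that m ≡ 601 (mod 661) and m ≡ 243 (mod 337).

661⁻¹ mod 337: 661×311 ≡ 1 (mod 337), so 661⁻¹ ≡ 311.
m = 601 + 661×((243 − 601)×311 mod 337) = 601 + 661×209 = 138750.

138750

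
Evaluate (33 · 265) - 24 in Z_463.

33 · 265 = 8745 ≡ 411 (mod 463)
411 - 24 = 387

387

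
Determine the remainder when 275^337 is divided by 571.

Compute successive squares:
275^1 ≡ 275 (mod 571)
275^2 ≡ 275^2 = 75625 ≡ 253 (mod 571)
275^4 ≡ 253^2 = 64009 ≡ 57 (mod 571)
275^8 ≡ 57^2 = 3249 ≡ 394 (mod 571)
275^16 ≡ 394^2 = 155236 ≡ 495 (mod 571)
275^32 ≡ 495^2 = 245025 ≡ 66 (mod 571)
275^64 ≡ 66^2 = 4356 ≡ 359 (mod 571)
275^128 ≡ 359^2 = 128881 ≡ 406 (mod 571)
275^256 ≡ 406^2 = 164836 ≡ 388 (mod 571)
275^337 = 275^256 * 275^64 * 275^16 * 275^1 ≡ 388 * 359 * 495 * 275 (mod 571).
Accumulate the product:
388 * 359 = 139292 ≡ 539
539 * 495 = 266805 ≡ 148
148 * 275 = 40700 ≡ 159

159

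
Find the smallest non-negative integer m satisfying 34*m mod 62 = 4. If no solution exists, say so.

22

gcd(34, 62) = 2, and 2 | 4, so solutions exist.
Divide through by 2: 17*m mod 31 = 2.
17⁻¹ ≡ 11 (mod 31).
m ≡ 11*2 ≡ 22 (mod 31).
The smallest non-negative solution is m = 22.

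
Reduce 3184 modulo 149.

55

3184 = 21·149 + 55, so 3184 ≡ 55 (mod 149).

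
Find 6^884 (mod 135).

81

884 in binary is 1101110100, i.e. 884 = 512 + 256 + 64 + 32 + 16 + 4.
6^1 ≡ 6 (mod 135)
6^2 ≡ 6^2 = 36 (mod 135)
6^4 ≡ 36^2 = 1296 ≡ 81 (mod 135)
6^8 ≡ 81^2 = 6561 ≡ 81 (mod 135)
6^16 ≡ 81^2 = 6561 ≡ 81 (mod 135)
6^32 ≡ 81^2 = 6561 ≡ 81 (mod 135)
6^64 ≡ 81^2 = 6561 ≡ 81 (mod 135)
6^128 ≡ 81^2 = 6561 ≡ 81 (mod 135)
6^256 ≡ 81^2 = 6561 ≡ 81 (mod 135)
6^512 ≡ 81^2 = 6561 ≡ 81 (mod 135)
6^884 = 6^512 · 6^256 · 6^64 · 6^32 · 6^16 · 6^4 ≡ 81 · 81 · 81 · 81 · 81 · 81 (mod 135).
Accumulate the product:
81 · 81 = 6561 ≡ 81
81 · 81 = 6561 ≡ 81
81 · 81 = 6561 ≡ 81
81 · 81 = 6561 ≡ 81
81 · 81 = 6561 ≡ 81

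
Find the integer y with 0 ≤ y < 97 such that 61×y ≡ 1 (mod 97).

97 = 1·61 + 36
61 = 1·36 + 25
36 = 1·25 + 11
25 = 2·11 + 3
11 = 3·3 + 2
3 = 1·2 + 1
2 = 2·1 + 0
gcd(61, 97) = 1, so the inverse exists.
Bézout: 1 = −22·97 + 35·61.
So 61⁻¹ ≡ 35 (mod 97).

35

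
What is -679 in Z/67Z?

-679 = -11*67 + 58, so -679 ≡ 58 (mod 67).

58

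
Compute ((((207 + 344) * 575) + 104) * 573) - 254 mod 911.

207 + 344 = 551
551 * 575 = 316825 ≡ 708 (mod 911)
708 + 104 = 812
812 * 573 = 465276 ≡ 666 (mod 911)
666 - 254 = 412

412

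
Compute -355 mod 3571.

3216

-355 = -1·3571 + 3216, so -355 ≡ 3216 (mod 3571).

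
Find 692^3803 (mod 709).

By square-and-multiply:
3803 in binary is 111011011011, i.e. 3803 = 2048 + 1024 + 512 + 128 + 64 + 16 + 8 + 2 + 1.
692^1 ≡ 692 (mod 709)
692^2 ≡ 692^2 = 478864 ≡ 289 (mod 709)
692^4 ≡ 289^2 = 83521 ≡ 568 (mod 709)
692^8 ≡ 568^2 = 322624 ≡ 29 (mod 709)
692^16 ≡ 29^2 = 841 ≡ 132 (mod 709)
692^32 ≡ 132^2 = 17424 ≡ 408 (mod 709)
692^64 ≡ 408^2 = 166464 ≡ 558 (mod 709)
692^128 ≡ 558^2 = 311364 ≡ 113 (mod 709)
692^256 ≡ 113^2 = 12769 ≡ 7 (mod 709)
692^512 ≡ 7^2 = 49 (mod 709)
692^1024 ≡ 49^2 = 2401 ≡ 274 (mod 709)
692^2048 ≡ 274^2 = 75076 ≡ 631 (mod 709)
692^3803 = 692^2048 × 692^1024 × 692^512 × 692^128 × 692^64 × 692^16 × 692^8 × 692^2 × 692^1 ≡ 631 × 274 × 49 × 113 × 558 × 132 × 29 × 289 × 692 (mod 709).
Accumulate the product:
631 × 274 = 172894 ≡ 607
607 × 49 = 29743 ≡ 674
674 × 113 = 76162 ≡ 299
299 × 558 = 166842 ≡ 227
227 × 132 = 29964 ≡ 186
186 × 29 = 5394 ≡ 431
431 × 289 = 124559 ≡ 484
484 × 692 = 334928 ≡ 280

280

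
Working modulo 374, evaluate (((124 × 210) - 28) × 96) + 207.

161

124 × 210 = 26040 ≡ 234 (mod 374)
234 - 28 = 206
206 × 96 = 19776 ≡ 328 (mod 374)
328 + 207 = 535 ≡ 161 (mod 374)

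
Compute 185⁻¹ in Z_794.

691

794 = 4*185 + 54
185 = 3*54 + 23
54 = 2*23 + 8
23 = 2*8 + 7
8 = 1*7 + 1
7 = 7*1 + 0
gcd(185, 794) = 1, so the inverse exists.
Back-substitute for 1:
1 = 1*8 − 1*7
  = −1*23 + 3*8
  = 3*54 − 7*23
  = −7*185 + 24*54
  = 24*794 − 103*185
So 185⁻¹ ≡ −103 ≡ 691 (mod 794).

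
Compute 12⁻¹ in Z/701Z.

Run the extended Euclidean algorithm:
701 = 58*12 + 5
12 = 2*5 + 2
5 = 2*2 + 1
2 = 2*1 + 0
gcd(12, 701) = 1, so the inverse exists.
Back-substitute for 1:
1 = 1*5 − 2*2
  = −2*12 + 5*5
  = 5*701 − 292*12
So 12⁻¹ ≡ −292 ≡ 409 (mod 701).

409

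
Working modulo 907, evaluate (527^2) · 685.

208

(527)^2 ≡ 187 (mod 907)
187 · 685 = 128095 ≡ 208 (mod 907)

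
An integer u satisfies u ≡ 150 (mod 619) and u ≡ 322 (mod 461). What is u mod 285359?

134473

619⁻¹ mod 461: 619×213 ≡ 1 (mod 461), so 619⁻¹ ≡ 213.
u = 150 + 619×((322 − 150)×213 mod 461) = 150 + 619×217 = 134473.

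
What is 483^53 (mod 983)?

By square-and-multiply:
53 in binary is 110101, i.e. 53 = 32 + 16 + 4 + 1.
483^1 ≡ 483 (mod 983)
483^2 ≡ 483^2 = 233289 ≡ 318 (mod 983)
483^4 ≡ 318^2 = 101124 ≡ 858 (mod 983)
483^8 ≡ 858^2 = 736164 ≡ 880 (mod 983)
483^16 ≡ 880^2 = 774400 ≡ 779 (mod 983)
483^32 ≡ 779^2 = 606841 ≡ 330 (mod 983)
483^53 = 483^32 × 483^16 × 483^4 × 483^1 ≡ 330 × 779 × 858 × 483 (mod 983).
Accumulate the product:
330 × 779 = 257070 ≡ 507
507 × 858 = 435006 ≡ 520
520 × 483 = 251160 ≡ 495

495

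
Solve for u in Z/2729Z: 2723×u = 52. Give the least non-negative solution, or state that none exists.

901

gcd(2723, 2729) = 1, so a unique solution mod 2729 exists.
2723⁻¹ ≡ 2274 (mod 2729).
u ≡ 2274×52 ≡ 901 (mod 2729).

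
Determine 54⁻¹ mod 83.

Apply the Euclidean algorithm and back-substitute:
83 = 1×54 + 29
54 = 1×29 + 25
29 = 1×25 + 4
25 = 6×4 + 1
4 = 4×1 + 0
gcd(54, 83) = 1, so the inverse exists.
Back-substitute for 1:
1 = 1×25 − 6×4
  = −6×29 + 7×25
  = 7×54 − 13×29
  = −13×83 + 20×54
So 54⁻¹ ≡ 20 (mod 83).

20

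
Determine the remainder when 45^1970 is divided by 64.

45^1 ≡ 45 (mod 64)
45^2 ≡ 45^2 = 2025 ≡ 41 (mod 64)
45^4 ≡ 41^2 = 1681 ≡ 17 (mod 64)
45^8 ≡ 17^2 = 289 ≡ 33 (mod 64)
45^16 ≡ 33^2 = 1089 ≡ 1 (mod 64)
45^32 ≡ 1^2 = 1 (mod 64)
45^64 ≡ 1^2 = 1 (mod 64)
45^128 ≡ 1^2 = 1 (mod 64)
45^256 ≡ 1^2 = 1 (mod 64)
45^512 ≡ 1^2 = 1 (mod 64)
45^1024 ≡ 1^2 = 1 (mod 64)
45^1970 = 45^1024 × 45^512 × 45^256 × 45^128 × 45^32 × 45^16 × 45^2 ≡ 1 × 1 × 1 × 1 × 1 × 1 × 41 (mod 64).
Accumulate the product:
1 × 1 = 1
1 × 1 = 1
1 × 1 = 1
1 × 1 = 1
1 × 1 = 1
1 × 41 = 41

41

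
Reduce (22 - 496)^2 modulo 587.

22 - 496 = -474 ≡ 113 (mod 587)
(113)^2 ≡ 442 (mod 587)

442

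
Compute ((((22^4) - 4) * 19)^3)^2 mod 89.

72

(22)^4 ≡ 8 (mod 89)
8 - 4 = 4
4 * 19 = 76
(76)^3 ≡ 28 (mod 89)
(28)^2 ≡ 72 (mod 89)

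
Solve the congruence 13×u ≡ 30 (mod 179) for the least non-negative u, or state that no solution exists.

gcd(13, 179) = 1, so a unique solution mod 179 exists.
13⁻¹ ≡ 124 (mod 179).
u ≡ 124×30 ≡ 140 (mod 179).

140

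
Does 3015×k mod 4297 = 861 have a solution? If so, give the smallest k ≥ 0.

787

gcd(3015, 4297) = 1, so a unique solution mod 4297 exists.
3015⁻¹ ≡ 1029 (mod 4297).
k ≡ 1029×861 ≡ 787 (mod 4297).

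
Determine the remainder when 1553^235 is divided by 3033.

1418

235 in binary is 11101011, i.e. 235 = 128 + 64 + 32 + 8 + 2 + 1.
1553^1 ≡ 1553 (mod 3033)
1553^2 ≡ 1553^2 = 2411809 ≡ 574 (mod 3033)
1553^4 ≡ 574^2 = 329476 ≡ 1912 (mod 3033)
1553^8 ≡ 1912^2 = 3655744 ≡ 979 (mod 3033)
1553^16 ≡ 979^2 = 958441 ≡ 13 (mod 3033)
1553^32 ≡ 13^2 = 169 (mod 3033)
1553^64 ≡ 169^2 = 28561 ≡ 1264 (mod 3033)
1553^128 ≡ 1264^2 = 1597696 ≡ 2338 (mod 3033)
1553^235 = 1553^128 × 1553^64 × 1553^32 × 1553^8 × 1553^2 × 1553^1 ≡ 2338 × 1264 × 169 × 979 × 574 × 1553 (mod 3033).
Accumulate the product:
2338 × 1264 = 2955232 ≡ 1090
1090 × 169 = 184210 ≡ 2230
2230 × 979 = 2183170 ≡ 2443
2443 × 574 = 1402282 ≡ 1036
1036 × 1553 = 1608908 ≡ 1418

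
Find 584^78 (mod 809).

78 in binary is 1001110, i.e. 78 = 64 + 8 + 4 + 2.
584^1 ≡ 584 (mod 809)
584^2 ≡ 584^2 = 341056 ≡ 467 (mod 809)
584^4 ≡ 467^2 = 218089 ≡ 468 (mod 809)
584^8 ≡ 468^2 = 219024 ≡ 594 (mod 809)
584^16 ≡ 594^2 = 352836 ≡ 112 (mod 809)
584^32 ≡ 112^2 = 12544 ≡ 409 (mod 809)
584^64 ≡ 409^2 = 167281 ≡ 627 (mod 809)
584^78 = 584^64 · 584^8 · 584^4 · 584^2 ≡ 627 · 594 · 468 · 467 (mod 809).
Accumulate the product:
627 · 594 = 372438 ≡ 298
298 · 468 = 139464 ≡ 316
316 · 467 = 147572 ≡ 334

334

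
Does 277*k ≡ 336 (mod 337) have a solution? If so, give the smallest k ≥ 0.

264

gcd(277, 337) = 1, so a unique solution mod 337 exists.
277⁻¹ ≡ 73 (mod 337).
k ≡ 73*336 ≡ 264 (mod 337).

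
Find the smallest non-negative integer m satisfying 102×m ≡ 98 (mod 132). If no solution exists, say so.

no solution

gcd(102, 132) = 6, and 6 does not divide 98.
So the congruence has no solution.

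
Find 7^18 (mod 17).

15

Compute successive squares:
7^1 ≡ 7 (mod 17)
7^2 ≡ 7^2 = 49 ≡ 15 (mod 17)
7^4 ≡ 15^2 = 225 ≡ 4 (mod 17)
7^8 ≡ 4^2 = 16 (mod 17)
7^16 ≡ 16^2 = 256 ≡ 1 (mod 17)
7^18 = 7^16 * 7^2 ≡ 1 * 15 (mod 17).
1 * 15 = 15 ≡ 15 (mod 17).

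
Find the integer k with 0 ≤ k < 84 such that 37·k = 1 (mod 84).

Apply the Euclidean algorithm and back-substitute:
84 = 2×37 + 10
37 = 3×10 + 7
10 = 1×7 + 3
7 = 2×3 + 1
3 = 3×1 + 0
gcd(37, 84) = 1, so the inverse exists.
Back-substitute for 1:
1 = 1×7 − 2×3
  = −2×10 + 3×7
  = 3×37 − 11×10
  = −11×84 + 25×37
So 37⁻¹ ≡ 25 (mod 84).

25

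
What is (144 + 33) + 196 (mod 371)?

2

144 + 33 = 177
177 + 196 = 373 ≡ 2 (mod 371)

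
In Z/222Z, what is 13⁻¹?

205

Apply the Euclidean algorithm and back-substitute:
222 = 17·13 + 1
13 = 13·1 + 0
gcd(13, 222) = 1, so the inverse exists.
Back-substitute for 1:
1 = 1·222 − 17·13
So 13⁻¹ ≡ −17 ≡ 205 (mod 222).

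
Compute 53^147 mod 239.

By square-and-multiply:
147 in binary is 10010011, i.e. 147 = 128 + 16 + 2 + 1.
53^1 ≡ 53 (mod 239)
53^2 ≡ 53^2 = 2809 ≡ 180 (mod 239)
53^4 ≡ 180^2 = 32400 ≡ 135 (mod 239)
53^8 ≡ 135^2 = 18225 ≡ 61 (mod 239)
53^16 ≡ 61^2 = 3721 ≡ 136 (mod 239)
53^32 ≡ 136^2 = 18496 ≡ 93 (mod 239)
53^64 ≡ 93^2 = 8649 ≡ 45 (mod 239)
53^128 ≡ 45^2 = 2025 ≡ 113 (mod 239)
53^147 = 53^128 · 53^16 · 53^2 · 53^1 ≡ 113 · 136 · 180 · 53 (mod 239).
Accumulate the product:
113 · 136 = 15368 ≡ 72
72 · 180 = 12960 ≡ 54
54 · 53 = 2862 ≡ 233

233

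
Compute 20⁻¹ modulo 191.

191 = 9×20 + 11
20 = 1×11 + 9
11 = 1×9 + 2
9 = 4×2 + 1
2 = 2×1 + 0
gcd(20, 191) = 1, so the inverse exists.
Bézout: 1 = −9×191 + 86×20.
So 20⁻¹ ≡ 86 (mod 191).

86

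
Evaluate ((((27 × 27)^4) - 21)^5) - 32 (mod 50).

18

27 × 27 = 729 ≡ 29 (mod 50)
(29)^4 ≡ 31 (mod 50)
31 - 21 = 10
(10)^5 ≡ 0 (mod 50)
0 - 32 = -32 ≡ 18 (mod 50)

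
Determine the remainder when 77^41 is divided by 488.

269

Using repeated squaring:
41 in binary is 101001, i.e. 41 = 32 + 8 + 1.
77^1 ≡ 77 (mod 488)
77^2 ≡ 77^2 = 5929 ≡ 73 (mod 488)
77^4 ≡ 73^2 = 5329 ≡ 449 (mod 488)
77^8 ≡ 449^2 = 201601 ≡ 57 (mod 488)
77^16 ≡ 57^2 = 3249 ≡ 321 (mod 488)
77^32 ≡ 321^2 = 103041 ≡ 73 (mod 488)
77^41 = 77^32 * 77^8 * 77^1 ≡ 73 * 57 * 77 (mod 488).
Accumulate the product:
73 * 57 = 4161 ≡ 257
257 * 77 = 19789 ≡ 269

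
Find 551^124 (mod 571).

549

Using repeated squaring:
124 in binary is 1111100, i.e. 124 = 64 + 32 + 16 + 8 + 4.
551^1 ≡ 551 (mod 571)
551^2 ≡ 551^2 = 303601 ≡ 400 (mod 571)
551^4 ≡ 400^2 = 160000 ≡ 120 (mod 571)
551^8 ≡ 120^2 = 14400 ≡ 125 (mod 571)
551^16 ≡ 125^2 = 15625 ≡ 208 (mod 571)
551^32 ≡ 208^2 = 43264 ≡ 439 (mod 571)
551^64 ≡ 439^2 = 192721 ≡ 294 (mod 571)
551^124 = 551^64 * 551^32 * 551^16 * 551^8 * 551^4 ≡ 294 * 439 * 208 * 125 * 120 (mod 571).
Accumulate the product:
294 * 439 = 129066 ≡ 20
20 * 208 = 4160 ≡ 163
163 * 125 = 20375 ≡ 390
390 * 120 = 46800 ≡ 549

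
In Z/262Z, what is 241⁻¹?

Run the extended Euclidean algorithm:
262 = 1·241 + 21
241 = 11·21 + 10
21 = 2·10 + 1
10 = 10·1 + 0
gcd(241, 262) = 1, so the inverse exists.
Back-substitute for 1:
1 = 1·21 − 2·10
  = −2·241 + 23·21
  = 23·262 − 25·241
So 241⁻¹ ≡ −25 ≡ 237 (mod 262).

237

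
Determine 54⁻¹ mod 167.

Apply the Euclidean algorithm and back-substitute:
167 = 3*54 + 5
54 = 10*5 + 4
5 = 1*4 + 1
4 = 4*1 + 0
gcd(54, 167) = 1, so the inverse exists.
Back-substitute for 1:
1 = 1*5 − 1*4
  = −1*54 + 11*5
  = 11*167 − 34*54
So 54⁻¹ ≡ −34 ≡ 133 (mod 167).

133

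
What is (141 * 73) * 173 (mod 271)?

141 * 73 = 10293 ≡ 266 (mod 271)
266 * 173 = 46018 ≡ 219 (mod 271)

219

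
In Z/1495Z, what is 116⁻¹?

1495 = 12×116 + 103
116 = 1×103 + 13
103 = 7×13 + 12
13 = 1×12 + 1
12 = 12×1 + 0
gcd(116, 1495) = 1, so the inverse exists.
Bézout: 1 = −9×1495 + 116×116.
So 116⁻¹ ≡ 116 (mod 1495).

116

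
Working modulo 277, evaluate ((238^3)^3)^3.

(238)^3 ≡ 236 (mod 277)
(236)^3 ≡ 52 (mod 277)
(52)^3 ≡ 169 (mod 277)

169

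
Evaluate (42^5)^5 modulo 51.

42

(42)^5 ≡ 9 (mod 51)
(9)^5 ≡ 42 (mod 51)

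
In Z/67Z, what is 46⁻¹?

51

Run the extended Euclidean algorithm:
67 = 1*46 + 21
46 = 2*21 + 4
21 = 5*4 + 1
4 = 4*1 + 0
gcd(46, 67) = 1, so the inverse exists.
Back-substitute for 1:
1 = 1*21 − 5*4
  = −5*46 + 11*21
  = 11*67 − 16*46
So 46⁻¹ ≡ −16 ≡ 51 (mod 67).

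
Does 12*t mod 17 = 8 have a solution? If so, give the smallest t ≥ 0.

12

gcd(12, 17) = 1, so a unique solution mod 17 exists.
12⁻¹ ≡ 10 (mod 17).
t ≡ 10*8 ≡ 12 (mod 17).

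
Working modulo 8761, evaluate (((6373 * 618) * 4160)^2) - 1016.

6373 * 618 = 3938514 ≡ 4825 (mod 8761)
4825 * 4160 = 20072000 ≡ 549 (mod 8761)
(549)^2 ≡ 3527 (mod 8761)
3527 - 1016 = 2511

2511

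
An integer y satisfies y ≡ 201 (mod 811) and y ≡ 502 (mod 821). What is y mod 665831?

42373

811⁻¹ mod 821: 811·82 ≡ 1 (mod 821), so 811⁻¹ ≡ 82.
y = 201 + 811·((502 − 201)·82 mod 821) = 201 + 811·52 = 42373.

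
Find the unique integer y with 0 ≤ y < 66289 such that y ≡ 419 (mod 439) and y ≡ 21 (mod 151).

22369

439⁻¹ mod 151: 439·97 ≡ 1 (mod 151), so 439⁻¹ ≡ 97.
y = 419 + 439·((21 − 419)·97 mod 151) = 419 + 439·50 = 22369.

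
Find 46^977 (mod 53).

49

46^1 ≡ 46 (mod 53)
46^2 ≡ 46^2 = 2116 ≡ 49 (mod 53)
46^4 ≡ 49^2 = 2401 ≡ 16 (mod 53)
46^8 ≡ 16^2 = 256 ≡ 44 (mod 53)
46^16 ≡ 44^2 = 1936 ≡ 28 (mod 53)
46^32 ≡ 28^2 = 784 ≡ 42 (mod 53)
46^64 ≡ 42^2 = 1764 ≡ 15 (mod 53)
46^128 ≡ 15^2 = 225 ≡ 13 (mod 53)
46^256 ≡ 13^2 = 169 ≡ 10 (mod 53)
46^512 ≡ 10^2 = 100 ≡ 47 (mod 53)
46^977 = 46^512 × 46^256 × 46^128 × 46^64 × 46^16 × 46^1 ≡ 47 × 10 × 13 × 15 × 28 × 46 (mod 53).
Accumulate the product:
47 × 10 = 470 ≡ 46
46 × 13 = 598 ≡ 15
15 × 15 = 225 ≡ 13
13 × 28 = 364 ≡ 46
46 × 46 = 2116 ≡ 49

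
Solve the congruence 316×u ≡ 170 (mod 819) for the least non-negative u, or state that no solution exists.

296

gcd(316, 819) = 1, so a unique solution mod 819 exists.
316⁻¹ ≡ 127 (mod 819).
u ≡ 127×170 ≡ 296 (mod 819).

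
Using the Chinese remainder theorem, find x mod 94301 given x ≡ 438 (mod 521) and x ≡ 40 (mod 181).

27009

521⁻¹ mod 181: 521*74 ≡ 1 (mod 181), so 521⁻¹ ≡ 74.
x = 438 + 521*((40 − 438)*74 mod 181) = 438 + 521*51 = 27009.
Check: 27009 mod 521 = 438, 27009 mod 181 = 40. ✓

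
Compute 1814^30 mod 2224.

1376

Compute successive squares:
1814^1 ≡ 1814 (mod 2224)
1814^2 ≡ 1814^2 = 3290596 ≡ 1300 (mod 2224)
1814^4 ≡ 1300^2 = 1690000 ≡ 1984 (mod 2224)
1814^8 ≡ 1984^2 = 3936256 ≡ 2000 (mod 2224)
1814^16 ≡ 2000^2 = 4000000 ≡ 1248 (mod 2224)
1814^30 = 1814^16 · 1814^8 · 1814^4 · 1814^2 ≡ 1248 · 2000 · 1984 · 1300 (mod 2224).
Accumulate the product:
1248 · 2000 = 2496000 ≡ 672
672 · 1984 = 1333248 ≡ 1072
1072 · 1300 = 1393600 ≡ 1376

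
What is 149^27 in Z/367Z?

120

27 in binary is 11011, i.e. 27 = 16 + 8 + 2 + 1.
149^1 ≡ 149 (mod 367)
149^2 ≡ 149^2 = 22201 ≡ 181 (mod 367)
149^4 ≡ 181^2 = 32761 ≡ 98 (mod 367)
149^8 ≡ 98^2 = 9604 ≡ 62 (mod 367)
149^16 ≡ 62^2 = 3844 ≡ 174 (mod 367)
149^27 = 149^16 · 149^8 · 149^2 · 149^1 ≡ 174 · 62 · 181 · 149 (mod 367).
Accumulate the product:
174 · 62 = 10788 ≡ 145
145 · 181 = 26245 ≡ 188
188 · 149 = 28012 ≡ 120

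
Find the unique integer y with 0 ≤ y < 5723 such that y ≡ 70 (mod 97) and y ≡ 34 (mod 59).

2689

97⁻¹ mod 59: 97·14 ≡ 1 (mod 59), so 97⁻¹ ≡ 14.
y = 70 + 97·((34 − 70)·14 mod 59) = 70 + 97·27 = 2689.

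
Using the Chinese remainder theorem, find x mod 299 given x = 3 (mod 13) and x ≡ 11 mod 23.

172

13⁻¹ mod 23: 13*16 ≡ 1 (mod 23), so 13⁻¹ ≡ 16.
x = 3 + 13*((11 − 3)*16 mod 23) = 3 + 13*13 = 172.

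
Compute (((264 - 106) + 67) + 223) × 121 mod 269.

139

264 - 106 = 158
158 + 67 = 225
225 + 223 = 448 ≡ 179 (mod 269)
179 × 121 = 21659 ≡ 139 (mod 269)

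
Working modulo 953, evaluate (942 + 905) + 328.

942 + 905 = 1847 ≡ 894 (mod 953)
894 + 328 = 1222 ≡ 269 (mod 953)

269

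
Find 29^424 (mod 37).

26

Using repeated squaring:
424 in binary is 110101000, i.e. 424 = 256 + 128 + 32 + 8.
29^1 ≡ 29 (mod 37)
29^2 ≡ 29^2 = 841 ≡ 27 (mod 37)
29^4 ≡ 27^2 = 729 ≡ 26 (mod 37)
29^8 ≡ 26^2 = 676 ≡ 10 (mod 37)
29^16 ≡ 10^2 = 100 ≡ 26 (mod 37)
29^32 ≡ 26^2 = 676 ≡ 10 (mod 37)
29^64 ≡ 10^2 = 100 ≡ 26 (mod 37)
29^128 ≡ 26^2 = 676 ≡ 10 (mod 37)
29^256 ≡ 10^2 = 100 ≡ 26 (mod 37)
29^424 = 29^256 × 29^128 × 29^32 × 29^8 ≡ 26 × 10 × 10 × 10 (mod 37).
Accumulate the product:
26 × 10 = 260 ≡ 1
1 × 10 = 10
10 × 10 = 100 ≡ 26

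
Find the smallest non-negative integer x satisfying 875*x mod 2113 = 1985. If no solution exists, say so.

gcd(875, 2113) = 1, so a unique solution mod 2113 exists.
875⁻¹ ≡ 780 (mod 2113).
x ≡ 780*1985 ≡ 1584 (mod 2113).

1584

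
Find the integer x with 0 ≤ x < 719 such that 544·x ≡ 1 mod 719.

530

719 = 1·544 + 175
544 = 3·175 + 19
175 = 9·19 + 4
19 = 4·4 + 3
4 = 1·3 + 1
3 = 3·1 + 0
gcd(544, 719) = 1, so the inverse exists.
Back-substitute for 1:
1 = 1·4 − 1·3
  = −1·19 + 5·4
  = 5·175 − 46·19
  = −46·544 + 143·175
  = 143·719 − 189·544
So 544⁻¹ ≡ −189 ≡ 530 (mod 719).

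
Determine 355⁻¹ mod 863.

Apply the Euclidean algorithm and back-substitute:
863 = 2·355 + 153
355 = 2·153 + 49
153 = 3·49 + 6
49 = 8·6 + 1
6 = 6·1 + 0
gcd(355, 863) = 1, so the inverse exists.
Back-substitute for 1:
1 = 1·49 − 8·6
  = −8·153 + 25·49
  = 25·355 − 58·153
  = −58·863 + 141·355
So 355⁻¹ ≡ 141 (mod 863).

141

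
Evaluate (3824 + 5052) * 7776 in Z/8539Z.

3824 + 5052 = 8876 ≡ 337 (mod 8539)
337 * 7776 = 2620512 ≡ 7578 (mod 8539)

7578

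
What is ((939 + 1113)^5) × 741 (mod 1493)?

939 + 1113 = 2052 ≡ 559 (mod 1493)
(559)^5 ≡ 694 (mod 1493)
694 × 741 = 514254 ≡ 662 (mod 1493)

662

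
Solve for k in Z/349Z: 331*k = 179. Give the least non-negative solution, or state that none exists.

gcd(331, 349) = 1, so a unique solution mod 349 exists.
331⁻¹ ≡ 252 (mod 349).
k ≡ 252*179 ≡ 87 (mod 349).

87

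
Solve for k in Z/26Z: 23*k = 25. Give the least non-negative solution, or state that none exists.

gcd(23, 26) = 1, so a unique solution mod 26 exists.
23⁻¹ ≡ 17 (mod 26).
k ≡ 17*25 ≡ 9 (mod 26).

9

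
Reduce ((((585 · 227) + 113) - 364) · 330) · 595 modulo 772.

585 · 227 = 132795 ≡ 11 (mod 772)
11 + 113 = 124
124 - 364 = -240 ≡ 532 (mod 772)
532 · 330 = 175560 ≡ 316 (mod 772)
316 · 595 = 188020 ≡ 424 (mod 772)

424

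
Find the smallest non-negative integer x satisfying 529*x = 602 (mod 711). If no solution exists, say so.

gcd(529, 711) = 1, so a unique solution mod 711 exists.
529⁻¹ ≡ 418 (mod 711).
x ≡ 418*602 ≡ 653 (mod 711).

653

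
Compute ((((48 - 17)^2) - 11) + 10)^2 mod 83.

48 - 17 = 31
(31)^2 ≡ 48 (mod 83)
48 - 11 = 37
37 + 10 = 47
(47)^2 ≡ 51 (mod 83)

51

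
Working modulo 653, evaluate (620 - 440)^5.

116

620 - 440 = 180
(180)^5 ≡ 116 (mod 653)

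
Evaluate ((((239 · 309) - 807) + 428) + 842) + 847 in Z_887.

653

239 · 309 = 73851 ≡ 230 (mod 887)
230 - 807 = -577 ≡ 310 (mod 887)
310 + 428 = 738
738 + 842 = 1580 ≡ 693 (mod 887)
693 + 847 = 1540 ≡ 653 (mod 887)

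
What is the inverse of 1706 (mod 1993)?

1868

Apply the Euclidean algorithm and back-substitute:
1993 = 1×1706 + 287
1706 = 5×287 + 271
287 = 1×271 + 16
271 = 16×16 + 15
16 = 1×15 + 1
15 = 15×1 + 0
gcd(1706, 1993) = 1, so the inverse exists.
Back-substitute for 1:
1 = 1×16 − 1×15
  = −1×271 + 17×16
  = 17×287 − 18×271
  = −18×1706 + 107×287
  = 107×1993 − 125×1706
So 1706⁻¹ ≡ −125 ≡ 1868 (mod 1993).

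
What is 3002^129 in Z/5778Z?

3002^1 ≡ 3002 (mod 5778)
3002^2 ≡ 3002^2 = 9012004 ≡ 4102 (mod 5778)
3002^4 ≡ 4102^2 = 16826404 ≡ 868 (mod 5778)
3002^8 ≡ 868^2 = 753424 ≡ 2284 (mod 5778)
3002^16 ≡ 2284^2 = 5216656 ≡ 4900 (mod 5778)
3002^32 ≡ 4900^2 = 24010000 ≡ 2410 (mod 5778)
3002^64 ≡ 2410^2 = 5808100 ≡ 1210 (mod 5778)
3002^128 ≡ 1210^2 = 1464100 ≡ 2266 (mod 5778)
3002^129 = 3002^128 · 3002^1 ≡ 2266 · 3002 (mod 5778).
2266 · 3002 = 6802532 ≡ 1826 (mod 5778).

1826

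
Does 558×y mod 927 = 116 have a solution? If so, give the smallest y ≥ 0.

no solution

gcd(558, 927) = 9, and 9 does not divide 116.
So the congruence has no solution.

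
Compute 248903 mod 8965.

248903 = 27*8965 + 6848, so 248903 ≡ 6848 (mod 8965).

6848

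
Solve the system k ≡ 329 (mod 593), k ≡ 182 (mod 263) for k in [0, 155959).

117743

593⁻¹ mod 263: 593×106 ≡ 1 (mod 263), so 593⁻¹ ≡ 106.
k = 329 + 593×((182 − 329)×106 mod 263) = 329 + 593×198 = 117743.
Check: 117743 mod 593 = 329, 117743 mod 263 = 182. ✓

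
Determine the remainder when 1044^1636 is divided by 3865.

2401

1636 in binary is 11001100100, i.e. 1636 = 1024 + 512 + 64 + 32 + 4.
1044^1 ≡ 1044 (mod 3865)
1044^2 ≡ 1044^2 = 1089936 ≡ 6 (mod 3865)
1044^4 ≡ 6^2 = 36 (mod 3865)
1044^8 ≡ 36^2 = 1296 (mod 3865)
1044^16 ≡ 1296^2 = 1679616 ≡ 2206 (mod 3865)
1044^32 ≡ 2206^2 = 4866436 ≡ 401 (mod 3865)
1044^64 ≡ 401^2 = 160801 ≡ 2336 (mod 3865)
1044^128 ≡ 2336^2 = 5456896 ≡ 3381 (mod 3865)
1044^256 ≡ 3381^2 = 11431161 ≡ 2356 (mod 3865)
1044^512 ≡ 2356^2 = 5550736 ≡ 596 (mod 3865)
1044^1024 ≡ 596^2 = 355216 ≡ 3501 (mod 3865)
1044^1636 = 1044^1024 × 1044^512 × 1044^64 × 1044^32 × 1044^4 ≡ 3501 × 596 × 2336 × 401 × 36 (mod 3865).
Accumulate the product:
3501 × 596 = 2086596 ≡ 3361
3361 × 2336 = 7851296 ≡ 1481
1481 × 401 = 593881 ≡ 2536
2536 × 36 = 91296 ≡ 2401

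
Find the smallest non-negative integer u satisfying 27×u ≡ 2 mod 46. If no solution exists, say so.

gcd(27, 46) = 1, so a unique solution mod 46 exists.
27⁻¹ ≡ 29 (mod 46).
u ≡ 29×2 ≡ 12 (mod 46).

12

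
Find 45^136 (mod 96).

Using repeated squaring:
45^1 ≡ 45 (mod 96)
45^2 ≡ 45^2 = 2025 ≡ 9 (mod 96)
45^4 ≡ 9^2 = 81 (mod 96)
45^8 ≡ 81^2 = 6561 ≡ 33 (mod 96)
45^16 ≡ 33^2 = 1089 ≡ 33 (mod 96)
45^32 ≡ 33^2 = 1089 ≡ 33 (mod 96)
45^64 ≡ 33^2 = 1089 ≡ 33 (mod 96)
45^128 ≡ 33^2 = 1089 ≡ 33 (mod 96)
45^136 = 45^128 × 45^8 ≡ 33 × 33 (mod 96).
33 × 33 = 1089 ≡ 33 (mod 96).

33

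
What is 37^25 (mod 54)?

37

By square-and-multiply:
37^1 ≡ 37 (mod 54)
37^2 ≡ 37^2 = 1369 ≡ 19 (mod 54)
37^4 ≡ 19^2 = 361 ≡ 37 (mod 54)
37^8 ≡ 37^2 = 1369 ≡ 19 (mod 54)
37^16 ≡ 19^2 = 361 ≡ 37 (mod 54)
37^25 = 37^16 × 37^8 × 37^1 ≡ 37 × 19 × 37 (mod 54).
Accumulate the product:
37 × 19 = 703 ≡ 1
1 × 37 = 37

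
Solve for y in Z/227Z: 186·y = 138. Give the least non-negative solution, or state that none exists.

52

gcd(186, 227) = 1, so a unique solution mod 227 exists.
186⁻¹ ≡ 155 (mod 227).
y ≡ 155·138 ≡ 52 (mod 227).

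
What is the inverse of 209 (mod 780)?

209

By the extended Euclidean algorithm:
780 = 3×209 + 153
209 = 1×153 + 56
153 = 2×56 + 41
56 = 1×41 + 15
41 = 2×15 + 11
15 = 1×11 + 4
11 = 2×4 + 3
4 = 1×3 + 1
3 = 3×1 + 0
gcd(209, 780) = 1, so the inverse exists.
Back-substitute for 1:
1 = 1×4 − 1×3
  = −1×11 + 3×4
  = 3×15 − 4×11
  = −4×41 + 11×15
  = 11×56 − 15×41
  = −15×153 + 41×56
  = 41×209 − 56×153
  = −56×780 + 209×209
So 209⁻¹ ≡ 209 (mod 780).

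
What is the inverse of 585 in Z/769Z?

Run the extended Euclidean algorithm:
769 = 1·585 + 184
585 = 3·184 + 33
184 = 5·33 + 19
33 = 1·19 + 14
19 = 1·14 + 5
14 = 2·5 + 4
5 = 1·4 + 1
4 = 4·1 + 0
gcd(585, 769) = 1, so the inverse exists.
Bézout: 1 = 124·769 − 163·585.
So 585⁻¹ ≡ −163 ≡ 606 (mod 769).

606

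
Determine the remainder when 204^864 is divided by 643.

Compute successive squares:
864 in binary is 1101100000, i.e. 864 = 512 + 256 + 64 + 32.
204^1 ≡ 204 (mod 643)
204^2 ≡ 204^2 = 41616 ≡ 464 (mod 643)
204^4 ≡ 464^2 = 215296 ≡ 534 (mod 643)
204^8 ≡ 534^2 = 285156 ≡ 307 (mod 643)
204^16 ≡ 307^2 = 94249 ≡ 371 (mod 643)
204^32 ≡ 371^2 = 137641 ≡ 39 (mod 643)
204^64 ≡ 39^2 = 1521 ≡ 235 (mod 643)
204^128 ≡ 235^2 = 55225 ≡ 570 (mod 643)
204^256 ≡ 570^2 = 324900 ≡ 185 (mod 643)
204^512 ≡ 185^2 = 34225 ≡ 146 (mod 643)
204^864 = 204^512 × 204^256 × 204^64 × 204^32 ≡ 146 × 185 × 235 × 39 (mod 643).
Accumulate the product:
146 × 185 = 27010 ≡ 4
4 × 235 = 940 ≡ 297
297 × 39 = 11583 ≡ 9

9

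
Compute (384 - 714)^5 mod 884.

788

384 - 714 = -330 ≡ 554 (mod 884)
(554)^5 ≡ 788 (mod 884)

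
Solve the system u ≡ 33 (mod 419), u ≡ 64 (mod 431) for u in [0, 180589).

419⁻¹ mod 431: 419·395 ≡ 1 (mod 431), so 419⁻¹ ≡ 395.
u = 33 + 419·((64 − 33)·395 mod 431) = 33 + 419·177 = 74196.

74196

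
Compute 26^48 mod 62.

By square-and-multiply:
48 in binary is 110000, i.e. 48 = 32 + 16.
26^1 ≡ 26 (mod 62)
26^2 ≡ 26^2 = 676 ≡ 56 (mod 62)
26^4 ≡ 56^2 = 3136 ≡ 36 (mod 62)
26^8 ≡ 36^2 = 1296 ≡ 56 (mod 62)
26^16 ≡ 56^2 = 3136 ≡ 36 (mod 62)
26^32 ≡ 36^2 = 1296 ≡ 56 (mod 62)
26^48 = 26^32 · 26^16 ≡ 56 · 36 (mod 62).
56 · 36 = 2016 ≡ 32 (mod 62).

32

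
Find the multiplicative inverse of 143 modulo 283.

95

283 = 1×143 + 140
143 = 1×140 + 3
140 = 46×3 + 2
3 = 1×2 + 1
2 = 2×1 + 0
gcd(143, 283) = 1, so the inverse exists.
Bézout: 1 = −48×283 + 95×143.
So 143⁻¹ ≡ 95 (mod 283).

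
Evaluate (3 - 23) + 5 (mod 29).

3 - 23 = -20 ≡ 9 (mod 29)
9 + 5 = 14

14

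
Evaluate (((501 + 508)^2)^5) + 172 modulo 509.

501 + 508 = 1009 ≡ 500 (mod 509)
(500)^2 ≡ 81 (mod 509)
(81)^5 ≡ 25 (mod 509)
25 + 172 = 197

197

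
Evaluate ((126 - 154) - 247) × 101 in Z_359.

126 - 154 = -28 ≡ 331 (mod 359)
331 - 247 = 84
84 × 101 = 8484 ≡ 227 (mod 359)

227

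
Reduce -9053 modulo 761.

79

-9053 = -12·761 + 79, so -9053 ≡ 79 (mod 761).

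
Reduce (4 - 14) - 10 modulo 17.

14

4 - 14 = -10 ≡ 7 (mod 17)
7 - 10 = -3 ≡ 14 (mod 17)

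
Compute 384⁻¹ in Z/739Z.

102

739 = 1·384 + 355
384 = 1·355 + 29
355 = 12·29 + 7
29 = 4·7 + 1
7 = 7·1 + 0
gcd(384, 739) = 1, so the inverse exists.
Back-substitute for 1:
1 = 1·29 − 4·7
  = −4·355 + 49·29
  = 49·384 − 53·355
  = −53·739 + 102·384
So 384⁻¹ ≡ 102 (mod 739).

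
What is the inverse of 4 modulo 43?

11

43 = 10·4 + 3
4 = 1·3 + 1
3 = 3·1 + 0
gcd(4, 43) = 1, so the inverse exists.
Bézout: 1 = −1·43 + 11·4.
So 4⁻¹ ≡ 11 (mod 43).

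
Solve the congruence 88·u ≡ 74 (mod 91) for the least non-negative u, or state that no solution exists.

gcd(88, 91) = 1, so a unique solution mod 91 exists.
88⁻¹ ≡ 30 (mod 91).
u ≡ 30·74 ≡ 36 (mod 91).

36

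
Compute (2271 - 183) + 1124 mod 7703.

3212

2271 - 183 = 2088
2088 + 1124 = 3212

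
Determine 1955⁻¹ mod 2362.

679

Run the extended Euclidean algorithm:
2362 = 1*1955 + 407
1955 = 4*407 + 327
407 = 1*327 + 80
327 = 4*80 + 7
80 = 11*7 + 3
7 = 2*3 + 1
3 = 3*1 + 0
gcd(1955, 2362) = 1, so the inverse exists.
Back-substitute for 1:
1 = 1*7 − 2*3
  = −2*80 + 23*7
  = 23*327 − 94*80
  = −94*407 + 117*327
  = 117*1955 − 562*407
  = −562*2362 + 679*1955
So 1955⁻¹ ≡ 679 (mod 2362).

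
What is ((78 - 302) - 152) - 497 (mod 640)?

78 - 302 = -224 ≡ 416 (mod 640)
416 - 152 = 264
264 - 497 = -233 ≡ 407 (mod 640)

407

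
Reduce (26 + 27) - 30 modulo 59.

23

26 + 27 = 53
53 - 30 = 23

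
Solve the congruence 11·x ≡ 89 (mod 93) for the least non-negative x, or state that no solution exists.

25

gcd(11, 93) = 1, so a unique solution mod 93 exists.
11⁻¹ ≡ 17 (mod 93).
x ≡ 17·89 ≡ 25 (mod 93).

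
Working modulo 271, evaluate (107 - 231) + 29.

107 - 231 = -124 ≡ 147 (mod 271)
147 + 29 = 176

176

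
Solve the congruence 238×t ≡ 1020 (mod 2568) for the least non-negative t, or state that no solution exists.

738

gcd(238, 2568) = 2, and 2 | 1020, so solutions exist.
Divide through by 2: 119×t ≡ 510 mod 1284.
119⁻¹ ≡ 1079 (mod 1284).
t ≡ 1079×510 ≡ 738 (mod 1284).
The smallest non-negative solution is t = 738.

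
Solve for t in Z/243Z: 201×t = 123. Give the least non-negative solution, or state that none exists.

26

gcd(201, 243) = 3, and 3 | 123, so solutions exist.
Divide through by 3: 67×t ≡ 41 mod 81.
67⁻¹ ≡ 52 (mod 81).
t ≡ 52×41 ≡ 26 (mod 81).
The smallest non-negative solution is t = 26.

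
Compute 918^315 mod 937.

848

315 in binary is 100111011, i.e. 315 = 256 + 32 + 16 + 8 + 2 + 1.
918^1 ≡ 918 (mod 937)
918^2 ≡ 918^2 = 842724 ≡ 361 (mod 937)
918^4 ≡ 361^2 = 130321 ≡ 78 (mod 937)
918^8 ≡ 78^2 = 6084 ≡ 462 (mod 937)
918^16 ≡ 462^2 = 213444 ≡ 745 (mod 937)
918^32 ≡ 745^2 = 555025 ≡ 321 (mod 937)
918^64 ≡ 321^2 = 103041 ≡ 908 (mod 937)
918^128 ≡ 908^2 = 824464 ≡ 841 (mod 937)
918^256 ≡ 841^2 = 707281 ≡ 783 (mod 937)
918^315 = 918^256 × 918^32 × 918^16 × 918^8 × 918^2 × 918^1 ≡ 783 × 321 × 745 × 462 × 361 × 918 (mod 937).
Accumulate the product:
783 × 321 = 251343 ≡ 227
227 × 745 = 169115 ≡ 455
455 × 462 = 210210 ≡ 322
322 × 361 = 116242 ≡ 54
54 × 918 = 49572 ≡ 848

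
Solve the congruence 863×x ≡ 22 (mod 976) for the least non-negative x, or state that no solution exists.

138

gcd(863, 976) = 1, so a unique solution mod 976 exists.
863⁻¹ ≡ 95 (mod 976).
x ≡ 95×22 ≡ 138 (mod 976).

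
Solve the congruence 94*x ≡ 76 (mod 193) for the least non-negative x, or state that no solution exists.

124

gcd(94, 193) = 1, so a unique solution mod 193 exists.
94⁻¹ ≡ 154 (mod 193).
x ≡ 154*76 ≡ 124 (mod 193).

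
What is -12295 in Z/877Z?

-12295 = -15·877 + 860, so -12295 ≡ 860 (mod 877).

860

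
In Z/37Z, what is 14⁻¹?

8

Apply the Euclidean algorithm and back-substitute:
37 = 2*14 + 9
14 = 1*9 + 5
9 = 1*5 + 4
5 = 1*4 + 1
4 = 4*1 + 0
gcd(14, 37) = 1, so the inverse exists.
Bézout: 1 = −3*37 + 8*14.
So 14⁻¹ ≡ 8 (mod 37).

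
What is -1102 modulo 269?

243

-1102 = -5·269 + 243, so -1102 ≡ 243 (mod 269).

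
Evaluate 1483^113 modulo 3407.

Using repeated squaring:
113 in binary is 1110001, i.e. 113 = 64 + 32 + 16 + 1.
1483^1 ≡ 1483 (mod 3407)
1483^2 ≡ 1483^2 = 2199289 ≡ 1774 (mod 3407)
1483^4 ≡ 1774^2 = 3147076 ≡ 2415 (mod 3407)
1483^8 ≡ 2415^2 = 5832225 ≡ 2848 (mod 3407)
1483^16 ≡ 2848^2 = 8111104 ≡ 2444 (mod 3407)
1483^32 ≡ 2444^2 = 5973136 ≡ 665 (mod 3407)
1483^64 ≡ 665^2 = 442225 ≡ 2722 (mod 3407)
1483^113 = 1483^64 · 1483^32 · 1483^16 · 1483^1 ≡ 2722 · 665 · 2444 · 1483 (mod 3407).
Accumulate the product:
2722 · 665 = 1810130 ≡ 1013
1013 · 2444 = 2475772 ≡ 2290
2290 · 1483 = 3396070 ≡ 2698

2698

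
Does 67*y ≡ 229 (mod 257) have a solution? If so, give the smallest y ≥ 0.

gcd(67, 257) = 1, so a unique solution mod 257 exists.
67⁻¹ ≡ 234 (mod 257).
y ≡ 234*229 ≡ 130 (mod 257).

130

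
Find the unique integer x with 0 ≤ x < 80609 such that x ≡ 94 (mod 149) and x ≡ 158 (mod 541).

149⁻¹ mod 541: 149×305 ≡ 1 (mod 541), so 149⁻¹ ≡ 305.
x = 94 + 149×((158 − 94)×305 mod 541) = 94 + 149×44 = 6650.

6650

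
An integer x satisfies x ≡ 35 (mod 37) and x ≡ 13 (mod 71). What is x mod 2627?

37⁻¹ mod 71: 37×48 ≡ 1 (mod 71), so 37⁻¹ ≡ 48.
x = 35 + 37×((13 − 35)×48 mod 71) = 35 + 37×9 = 368.

368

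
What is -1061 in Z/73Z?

-1061 = -15·73 + 34, so -1061 ≡ 34 (mod 73).

34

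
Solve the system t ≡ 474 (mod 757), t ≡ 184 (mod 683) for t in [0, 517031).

25455

757⁻¹ mod 683: 757*120 ≡ 1 (mod 683), so 757⁻¹ ≡ 120.
t = 474 + 757*((184 − 474)*120 mod 683) = 474 + 757*33 = 25455.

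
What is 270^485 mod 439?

66

Using repeated squaring:
270^1 ≡ 270 (mod 439)
270^2 ≡ 270^2 = 72900 ≡ 26 (mod 439)
270^4 ≡ 26^2 = 676 ≡ 237 (mod 439)
270^8 ≡ 237^2 = 56169 ≡ 416 (mod 439)
270^16 ≡ 416^2 = 173056 ≡ 90 (mod 439)
270^32 ≡ 90^2 = 8100 ≡ 198 (mod 439)
270^64 ≡ 198^2 = 39204 ≡ 133 (mod 439)
270^128 ≡ 133^2 = 17689 ≡ 129 (mod 439)
270^256 ≡ 129^2 = 16641 ≡ 398 (mod 439)
270^485 = 270^256 × 270^128 × 270^64 × 270^32 × 270^4 × 270^1 ≡ 398 × 129 × 133 × 198 × 237 × 270 (mod 439).
Accumulate the product:
398 × 129 = 51342 ≡ 418
418 × 133 = 55594 ≡ 280
280 × 198 = 55440 ≡ 126
126 × 237 = 29862 ≡ 10
10 × 270 = 2700 ≡ 66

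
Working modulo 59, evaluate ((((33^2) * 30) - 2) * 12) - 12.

(33)^2 ≡ 27 (mod 59)
27 * 30 = 810 ≡ 43 (mod 59)
43 - 2 = 41
41 * 12 = 492 ≡ 20 (mod 59)
20 - 12 = 8

8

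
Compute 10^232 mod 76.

4

10^1 ≡ 10 (mod 76)
10^2 ≡ 10^2 = 100 ≡ 24 (mod 76)
10^4 ≡ 24^2 = 576 ≡ 44 (mod 76)
10^8 ≡ 44^2 = 1936 ≡ 36 (mod 76)
10^16 ≡ 36^2 = 1296 ≡ 4 (mod 76)
10^32 ≡ 4^2 = 16 (mod 76)
10^64 ≡ 16^2 = 256 ≡ 28 (mod 76)
10^128 ≡ 28^2 = 784 ≡ 24 (mod 76)
10^232 = 10^128 × 10^64 × 10^32 × 10^8 ≡ 24 × 28 × 16 × 36 (mod 76).
Accumulate the product:
24 × 28 = 672 ≡ 64
64 × 16 = 1024 ≡ 36
36 × 36 = 1296 ≡ 4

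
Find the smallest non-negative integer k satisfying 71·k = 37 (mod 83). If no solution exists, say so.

73

gcd(71, 83) = 1, so a unique solution mod 83 exists.
71⁻¹ ≡ 76 (mod 83).
k ≡ 76·37 ≡ 73 (mod 83).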